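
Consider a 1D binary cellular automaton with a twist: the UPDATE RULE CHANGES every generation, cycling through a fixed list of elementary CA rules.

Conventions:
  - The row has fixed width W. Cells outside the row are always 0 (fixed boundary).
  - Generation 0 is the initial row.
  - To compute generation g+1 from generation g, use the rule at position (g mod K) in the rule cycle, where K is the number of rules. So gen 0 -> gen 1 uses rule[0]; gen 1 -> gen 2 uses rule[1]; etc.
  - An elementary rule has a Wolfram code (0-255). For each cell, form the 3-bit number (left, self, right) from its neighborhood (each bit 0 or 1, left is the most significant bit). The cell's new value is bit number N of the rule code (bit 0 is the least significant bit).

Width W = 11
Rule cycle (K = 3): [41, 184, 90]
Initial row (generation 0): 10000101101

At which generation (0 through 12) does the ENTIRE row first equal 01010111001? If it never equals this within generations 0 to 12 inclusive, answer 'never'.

Gen 0: 10000101101
Gen 1 (rule 41): 00110011010
Gen 2 (rule 184): 00101010101
Gen 3 (rule 90): 01000000000
Gen 4 (rule 41): 00011111111
Gen 5 (rule 184): 00011111110
Gen 6 (rule 90): 00110000011
Gen 7 (rule 41): 10100111010
Gen 8 (rule 184): 01010110101
Gen 9 (rule 90): 10000110000
Gen 10 (rule 41): 00110100111
Gen 11 (rule 184): 00101010110
Gen 12 (rule 90): 01000000111

Answer: never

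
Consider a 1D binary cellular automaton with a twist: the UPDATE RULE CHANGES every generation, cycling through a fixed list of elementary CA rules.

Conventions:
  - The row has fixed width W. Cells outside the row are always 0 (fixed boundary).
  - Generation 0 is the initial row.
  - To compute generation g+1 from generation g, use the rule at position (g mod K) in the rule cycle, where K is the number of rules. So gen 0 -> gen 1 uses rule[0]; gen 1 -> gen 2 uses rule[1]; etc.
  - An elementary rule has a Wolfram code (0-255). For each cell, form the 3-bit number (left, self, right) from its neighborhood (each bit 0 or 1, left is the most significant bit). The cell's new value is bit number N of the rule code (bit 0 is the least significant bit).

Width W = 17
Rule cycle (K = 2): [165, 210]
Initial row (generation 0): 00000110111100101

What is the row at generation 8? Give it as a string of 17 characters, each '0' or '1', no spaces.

Gen 0: 00000110111100101
Gen 1 (rule 165): 11110001011000111
Gen 2 (rule 210): 01111010001101011
Gen 3 (rule 165): 00110110100011100
Gen 4 (rule 210): 01010010010101110
Gen 5 (rule 165): 01110010011110100
Gen 6 (rule 210): 10111101101110010
Gen 7 (rule 165): 11011010010100010
Gen 8 (rule 210): 01001001100010101

Answer: 01001001100010101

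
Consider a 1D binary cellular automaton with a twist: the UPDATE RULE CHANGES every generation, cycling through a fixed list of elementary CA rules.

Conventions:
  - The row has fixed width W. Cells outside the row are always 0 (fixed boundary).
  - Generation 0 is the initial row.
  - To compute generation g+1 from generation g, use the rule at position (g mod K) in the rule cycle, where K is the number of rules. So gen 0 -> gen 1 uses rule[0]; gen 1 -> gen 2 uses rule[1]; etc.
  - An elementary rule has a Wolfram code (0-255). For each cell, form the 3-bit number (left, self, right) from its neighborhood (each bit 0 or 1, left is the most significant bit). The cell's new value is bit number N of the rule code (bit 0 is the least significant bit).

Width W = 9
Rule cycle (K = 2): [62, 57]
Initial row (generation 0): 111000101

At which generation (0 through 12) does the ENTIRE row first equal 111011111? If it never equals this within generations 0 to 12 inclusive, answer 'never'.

Answer: 11

Derivation:
Gen 0: 111000101
Gen 1 (rule 62): 100101111
Gen 2 (rule 57): 010011000
Gen 3 (rule 62): 111110100
Gen 4 (rule 57): 100001011
Gen 5 (rule 62): 110011110
Gen 6 (rule 57): 101010001
Gen 7 (rule 62): 111111011
Gen 8 (rule 57): 100000110
Gen 9 (rule 62): 110001101
Gen 10 (rule 57): 101101010
Gen 11 (rule 62): 111011111
Gen 12 (rule 57): 100110000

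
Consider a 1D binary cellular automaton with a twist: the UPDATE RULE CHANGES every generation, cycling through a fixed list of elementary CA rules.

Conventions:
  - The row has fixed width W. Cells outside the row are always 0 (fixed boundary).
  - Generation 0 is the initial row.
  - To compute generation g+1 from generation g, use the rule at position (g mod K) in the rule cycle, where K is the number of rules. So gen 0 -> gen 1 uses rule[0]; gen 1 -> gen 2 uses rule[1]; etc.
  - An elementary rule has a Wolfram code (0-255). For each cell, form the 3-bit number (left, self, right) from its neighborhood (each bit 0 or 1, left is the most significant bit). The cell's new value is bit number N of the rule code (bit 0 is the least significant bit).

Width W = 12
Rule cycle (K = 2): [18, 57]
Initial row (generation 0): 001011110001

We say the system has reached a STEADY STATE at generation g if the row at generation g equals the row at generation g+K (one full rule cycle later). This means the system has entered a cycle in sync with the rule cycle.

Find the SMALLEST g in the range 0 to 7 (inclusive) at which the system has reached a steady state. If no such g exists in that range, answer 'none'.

Answer: 5

Derivation:
Gen 0: 001011110001
Gen 1 (rule 18): 010000001010
Gen 2 (rule 57): 001111100101
Gen 3 (rule 18): 010000011000
Gen 4 (rule 57): 001111010111
Gen 5 (rule 18): 010000000000
Gen 6 (rule 57): 001111111111
Gen 7 (rule 18): 010000000000
Gen 8 (rule 57): 001111111111
Gen 9 (rule 18): 010000000000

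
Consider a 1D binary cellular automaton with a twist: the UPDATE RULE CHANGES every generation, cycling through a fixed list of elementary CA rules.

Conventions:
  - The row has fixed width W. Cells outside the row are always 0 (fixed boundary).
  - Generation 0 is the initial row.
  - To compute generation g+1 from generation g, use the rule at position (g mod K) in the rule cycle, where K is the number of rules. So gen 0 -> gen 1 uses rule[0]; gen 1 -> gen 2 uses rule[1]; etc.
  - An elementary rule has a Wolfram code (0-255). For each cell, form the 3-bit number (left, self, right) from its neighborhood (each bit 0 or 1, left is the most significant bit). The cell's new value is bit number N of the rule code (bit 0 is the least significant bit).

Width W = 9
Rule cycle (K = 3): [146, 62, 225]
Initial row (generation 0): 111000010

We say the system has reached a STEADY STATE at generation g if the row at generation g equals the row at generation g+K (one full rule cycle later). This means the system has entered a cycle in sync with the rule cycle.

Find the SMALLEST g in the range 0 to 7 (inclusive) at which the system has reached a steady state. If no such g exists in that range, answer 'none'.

Gen 0: 111000010
Gen 1 (rule 146): 010100101
Gen 2 (rule 62): 111111111
Gen 3 (rule 225): 011111111
Gen 4 (rule 146): 101111110
Gen 5 (rule 62): 111000001
Gen 6 (rule 225): 011011100
Gen 7 (rule 146): 100001010
Gen 8 (rule 62): 110011111
Gen 9 (rule 225): 010001111
Gen 10 (rule 146): 101010110

Answer: none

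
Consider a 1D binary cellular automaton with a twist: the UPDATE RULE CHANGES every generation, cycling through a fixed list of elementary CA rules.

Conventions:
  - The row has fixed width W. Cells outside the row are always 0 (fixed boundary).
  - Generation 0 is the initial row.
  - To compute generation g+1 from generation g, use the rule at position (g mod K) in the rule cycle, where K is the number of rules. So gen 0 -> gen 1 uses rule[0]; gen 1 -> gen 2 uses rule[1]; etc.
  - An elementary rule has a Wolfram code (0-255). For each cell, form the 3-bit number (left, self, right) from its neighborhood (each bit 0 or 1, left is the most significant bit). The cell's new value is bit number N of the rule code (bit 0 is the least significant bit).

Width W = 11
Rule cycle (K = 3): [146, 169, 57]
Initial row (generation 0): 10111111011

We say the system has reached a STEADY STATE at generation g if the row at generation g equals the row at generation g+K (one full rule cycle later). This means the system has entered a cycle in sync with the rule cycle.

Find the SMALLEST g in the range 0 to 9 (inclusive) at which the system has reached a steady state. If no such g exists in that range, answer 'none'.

Gen 0: 10111111011
Gen 1 (rule 146): 00011110000
Gen 2 (rule 169): 11011100111
Gen 3 (rule 57): 10110010100
Gen 4 (rule 146): 00001100010
Gen 5 (rule 169): 11101001000
Gen 6 (rule 57): 10010100111
Gen 7 (rule 146): 01100011010
Gen 8 (rule 169): 01001010100
Gen 9 (rule 57): 00100101011
Gen 10 (rule 146): 01011000000
Gen 11 (rule 169): 00110011111
Gen 12 (rule 57): 10101010000

Answer: none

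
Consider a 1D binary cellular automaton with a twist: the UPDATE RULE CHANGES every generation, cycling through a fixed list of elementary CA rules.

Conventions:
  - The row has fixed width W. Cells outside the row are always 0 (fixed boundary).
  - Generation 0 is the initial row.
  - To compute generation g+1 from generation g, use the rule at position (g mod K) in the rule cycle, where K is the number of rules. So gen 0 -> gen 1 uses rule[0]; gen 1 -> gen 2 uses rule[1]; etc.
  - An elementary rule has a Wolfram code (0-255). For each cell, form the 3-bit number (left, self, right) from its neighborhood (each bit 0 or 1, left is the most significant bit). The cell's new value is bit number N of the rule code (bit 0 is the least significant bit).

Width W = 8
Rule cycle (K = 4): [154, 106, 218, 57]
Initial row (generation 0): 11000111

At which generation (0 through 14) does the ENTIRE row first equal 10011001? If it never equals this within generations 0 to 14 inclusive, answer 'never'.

Gen 0: 11000111
Gen 1 (rule 154): 10101110
Gen 2 (rule 106): 01011010
Gen 3 (rule 218): 10011001
Gen 4 (rule 57): 01010100
Gen 5 (rule 154): 10000010
Gen 6 (rule 106): 00000100
Gen 7 (rule 218): 00001010
Gen 8 (rule 57): 11100101
Gen 9 (rule 154): 11011000
Gen 10 (rule 106): 11111000
Gen 11 (rule 218): 11111100
Gen 12 (rule 57): 10000011
Gen 13 (rule 154): 01000110
Gen 14 (rule 106): 10001110

Answer: 3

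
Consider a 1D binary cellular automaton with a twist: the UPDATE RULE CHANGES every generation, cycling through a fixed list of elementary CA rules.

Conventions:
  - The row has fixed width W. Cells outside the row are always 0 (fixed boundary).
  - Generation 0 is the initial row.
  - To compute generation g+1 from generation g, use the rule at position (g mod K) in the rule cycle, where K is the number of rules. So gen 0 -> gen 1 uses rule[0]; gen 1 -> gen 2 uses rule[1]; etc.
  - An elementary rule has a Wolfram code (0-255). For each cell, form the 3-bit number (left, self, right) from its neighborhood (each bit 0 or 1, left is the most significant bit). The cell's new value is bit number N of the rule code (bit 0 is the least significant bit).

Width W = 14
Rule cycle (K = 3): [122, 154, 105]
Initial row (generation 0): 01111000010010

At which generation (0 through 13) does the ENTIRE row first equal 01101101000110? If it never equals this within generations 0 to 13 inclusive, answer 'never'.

Gen 0: 01111000010010
Gen 1 (rule 122): 11001100101101
Gen 2 (rule 154): 10111011001000
Gen 3 (rule 105): 01101111000011
Gen 4 (rule 122): 11111001100111
Gen 5 (rule 154): 11110111011110
Gen 6 (rule 105): 10011101110010
Gen 7 (rule 122): 01110111011101
Gen 8 (rule 154): 11100110011000
Gen 9 (rule 105): 10100110011011
Gen 10 (rule 122): 01011111111111
Gen 11 (rule 154): 10011111111110
Gen 12 (rule 105): 00010000000010
Gen 13 (rule 122): 00101000000101

Answer: never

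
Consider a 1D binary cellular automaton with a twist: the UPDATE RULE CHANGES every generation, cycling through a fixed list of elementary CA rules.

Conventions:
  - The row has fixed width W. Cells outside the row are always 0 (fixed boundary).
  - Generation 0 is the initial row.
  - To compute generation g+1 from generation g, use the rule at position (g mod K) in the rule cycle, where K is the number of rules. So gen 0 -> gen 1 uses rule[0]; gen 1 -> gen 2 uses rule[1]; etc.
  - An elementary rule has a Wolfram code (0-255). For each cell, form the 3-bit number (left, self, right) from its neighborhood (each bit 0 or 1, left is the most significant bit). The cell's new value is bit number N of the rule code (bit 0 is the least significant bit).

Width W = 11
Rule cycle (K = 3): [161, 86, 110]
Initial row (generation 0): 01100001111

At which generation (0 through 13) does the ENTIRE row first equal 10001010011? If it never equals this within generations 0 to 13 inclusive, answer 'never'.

Answer: never

Derivation:
Gen 0: 01100001111
Gen 1 (rule 161): 00001100110
Gen 2 (rule 86): 00010111011
Gen 3 (rule 110): 00111101111
Gen 4 (rule 161): 10011010110
Gen 5 (rule 86): 11101010011
Gen 6 (rule 110): 10111110111
Gen 7 (rule 161): 01011101010
Gen 8 (rule 86): 11000101011
Gen 9 (rule 110): 11001111111
Gen 10 (rule 161): 00000111110
Gen 11 (rule 86): 00001000011
Gen 12 (rule 110): 00011000111
Gen 13 (rule 161): 11000010010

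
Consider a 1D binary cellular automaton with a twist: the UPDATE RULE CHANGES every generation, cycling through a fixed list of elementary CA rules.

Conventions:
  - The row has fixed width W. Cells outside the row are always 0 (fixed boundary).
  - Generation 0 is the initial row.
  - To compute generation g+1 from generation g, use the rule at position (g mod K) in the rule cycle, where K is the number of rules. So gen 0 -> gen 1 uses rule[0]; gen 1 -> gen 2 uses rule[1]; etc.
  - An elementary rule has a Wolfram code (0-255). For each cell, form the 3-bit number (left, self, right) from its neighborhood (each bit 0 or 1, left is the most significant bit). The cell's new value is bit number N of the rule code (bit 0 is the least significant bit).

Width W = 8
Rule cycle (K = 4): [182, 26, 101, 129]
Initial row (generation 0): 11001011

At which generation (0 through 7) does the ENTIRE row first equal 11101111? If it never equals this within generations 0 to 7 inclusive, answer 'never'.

Answer: 7

Derivation:
Gen 0: 11001011
Gen 1 (rule 182): 00111100
Gen 2 (rule 26): 01100010
Gen 3 (rule 101): 00101010
Gen 4 (rule 129): 10000000
Gen 5 (rule 182): 11000000
Gen 6 (rule 26): 10100000
Gen 7 (rule 101): 11101111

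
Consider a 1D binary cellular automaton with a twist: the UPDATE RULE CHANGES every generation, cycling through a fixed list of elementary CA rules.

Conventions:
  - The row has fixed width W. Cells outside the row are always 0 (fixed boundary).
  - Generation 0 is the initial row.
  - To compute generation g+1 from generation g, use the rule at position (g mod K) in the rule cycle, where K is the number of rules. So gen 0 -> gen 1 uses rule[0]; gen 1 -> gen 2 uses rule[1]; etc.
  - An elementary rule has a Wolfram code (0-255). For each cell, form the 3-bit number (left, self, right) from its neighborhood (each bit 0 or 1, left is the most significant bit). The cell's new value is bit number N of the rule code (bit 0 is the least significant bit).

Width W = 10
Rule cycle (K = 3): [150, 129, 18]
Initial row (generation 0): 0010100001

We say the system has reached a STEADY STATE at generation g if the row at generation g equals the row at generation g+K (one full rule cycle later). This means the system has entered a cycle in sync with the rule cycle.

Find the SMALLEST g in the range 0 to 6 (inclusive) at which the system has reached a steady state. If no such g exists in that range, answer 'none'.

Gen 0: 0010100001
Gen 1 (rule 150): 0110110011
Gen 2 (rule 129): 0000000000
Gen 3 (rule 18): 0000000000
Gen 4 (rule 150): 0000000000
Gen 5 (rule 129): 1111111111
Gen 6 (rule 18): 0000000000
Gen 7 (rule 150): 0000000000
Gen 8 (rule 129): 1111111111
Gen 9 (rule 18): 0000000000

Answer: 3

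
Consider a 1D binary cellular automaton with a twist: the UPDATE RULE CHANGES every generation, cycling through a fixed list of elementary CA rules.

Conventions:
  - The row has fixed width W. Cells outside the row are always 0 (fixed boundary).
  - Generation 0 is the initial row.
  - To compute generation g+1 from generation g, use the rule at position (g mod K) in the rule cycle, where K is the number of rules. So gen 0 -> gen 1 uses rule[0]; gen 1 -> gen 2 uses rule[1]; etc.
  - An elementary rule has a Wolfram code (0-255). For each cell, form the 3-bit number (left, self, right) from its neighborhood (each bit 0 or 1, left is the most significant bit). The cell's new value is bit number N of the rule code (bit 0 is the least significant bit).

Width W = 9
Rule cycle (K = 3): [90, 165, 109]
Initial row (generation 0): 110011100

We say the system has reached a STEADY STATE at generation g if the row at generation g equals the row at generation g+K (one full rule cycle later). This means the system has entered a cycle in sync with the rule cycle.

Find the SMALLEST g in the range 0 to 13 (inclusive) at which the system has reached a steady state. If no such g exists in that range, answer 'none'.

Gen 0: 110011100
Gen 1 (rule 90): 111110110
Gen 2 (rule 165): 011101000
Gen 3 (rule 109): 010111011
Gen 4 (rule 90): 100101011
Gen 5 (rule 165): 100111100
Gen 6 (rule 109): 100100101
Gen 7 (rule 90): 011011000
Gen 8 (rule 165): 000100011
Gen 9 (rule 109): 110101011
Gen 10 (rule 90): 110000011
Gen 11 (rule 165): 000111000
Gen 12 (rule 109): 110101011
Gen 13 (rule 90): 110000011
Gen 14 (rule 165): 000111000
Gen 15 (rule 109): 110101011
Gen 16 (rule 90): 110000011

Answer: 9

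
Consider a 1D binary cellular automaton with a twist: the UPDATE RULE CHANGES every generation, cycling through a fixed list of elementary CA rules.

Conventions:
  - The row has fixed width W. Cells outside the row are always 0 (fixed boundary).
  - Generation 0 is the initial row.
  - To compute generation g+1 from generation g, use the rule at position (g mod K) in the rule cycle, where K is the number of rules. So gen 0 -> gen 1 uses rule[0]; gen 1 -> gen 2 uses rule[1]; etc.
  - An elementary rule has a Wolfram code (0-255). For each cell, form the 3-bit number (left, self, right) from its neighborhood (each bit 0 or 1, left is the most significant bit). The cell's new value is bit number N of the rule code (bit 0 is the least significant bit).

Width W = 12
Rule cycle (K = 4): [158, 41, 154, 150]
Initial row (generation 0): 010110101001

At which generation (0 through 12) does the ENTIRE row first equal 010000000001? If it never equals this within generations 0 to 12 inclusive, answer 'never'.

Answer: never

Derivation:
Gen 0: 010110101001
Gen 1 (rule 158): 110100101111
Gen 2 (rule 41): 101000011000
Gen 3 (rule 154): 000100110100
Gen 4 (rule 150): 001111000110
Gen 5 (rule 158): 011110101101
Gen 6 (rule 41): 010001011010
Gen 7 (rule 154): 101010010001
Gen 8 (rule 150): 101011111011
Gen 9 (rule 158): 101011110010
Gen 10 (rule 41): 010110000000
Gen 11 (rule 154): 100101000000
Gen 12 (rule 150): 111101100000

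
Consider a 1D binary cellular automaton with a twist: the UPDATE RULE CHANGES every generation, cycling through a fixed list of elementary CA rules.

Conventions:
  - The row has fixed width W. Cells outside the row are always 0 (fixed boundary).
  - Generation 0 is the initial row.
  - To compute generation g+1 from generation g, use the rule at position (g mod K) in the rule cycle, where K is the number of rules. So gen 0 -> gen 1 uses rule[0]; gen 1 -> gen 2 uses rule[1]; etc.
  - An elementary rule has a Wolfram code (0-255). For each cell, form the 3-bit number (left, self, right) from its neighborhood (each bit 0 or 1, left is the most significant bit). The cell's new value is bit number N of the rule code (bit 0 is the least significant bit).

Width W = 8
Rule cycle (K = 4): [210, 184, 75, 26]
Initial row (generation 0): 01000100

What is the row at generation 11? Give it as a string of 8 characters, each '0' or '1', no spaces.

Gen 0: 01000100
Gen 1 (rule 210): 10101010
Gen 2 (rule 184): 01010101
Gen 3 (rule 75): 10000000
Gen 4 (rule 26): 01000000
Gen 5 (rule 210): 10100000
Gen 6 (rule 184): 01010000
Gen 7 (rule 75): 10000111
Gen 8 (rule 26): 01001100
Gen 9 (rule 210): 10110110
Gen 10 (rule 184): 01101101
Gen 11 (rule 75): 11101100

Answer: 11101100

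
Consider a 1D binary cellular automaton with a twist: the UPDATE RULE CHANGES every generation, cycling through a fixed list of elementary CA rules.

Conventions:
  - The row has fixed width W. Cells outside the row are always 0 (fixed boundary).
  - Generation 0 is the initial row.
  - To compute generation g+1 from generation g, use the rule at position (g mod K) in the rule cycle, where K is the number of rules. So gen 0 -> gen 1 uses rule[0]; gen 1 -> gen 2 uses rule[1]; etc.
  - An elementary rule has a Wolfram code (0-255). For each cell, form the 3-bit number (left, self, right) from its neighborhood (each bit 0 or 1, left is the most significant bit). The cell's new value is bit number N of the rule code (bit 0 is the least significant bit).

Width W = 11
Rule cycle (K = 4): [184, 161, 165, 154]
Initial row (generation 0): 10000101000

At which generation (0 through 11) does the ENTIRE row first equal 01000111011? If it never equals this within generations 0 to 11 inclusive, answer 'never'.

Gen 0: 10000101000
Gen 1 (rule 184): 01000010100
Gen 2 (rule 161): 00011001001
Gen 3 (rule 165): 11000001001
Gen 4 (rule 154): 10100010110
Gen 5 (rule 184): 01010001101
Gen 6 (rule 161): 00100100010
Gen 7 (rule 165): 10100101010
Gen 8 (rule 154): 00011000001
Gen 9 (rule 184): 00010100000
Gen 10 (rule 161): 11001001111
Gen 11 (rule 165): 00001000110

Answer: never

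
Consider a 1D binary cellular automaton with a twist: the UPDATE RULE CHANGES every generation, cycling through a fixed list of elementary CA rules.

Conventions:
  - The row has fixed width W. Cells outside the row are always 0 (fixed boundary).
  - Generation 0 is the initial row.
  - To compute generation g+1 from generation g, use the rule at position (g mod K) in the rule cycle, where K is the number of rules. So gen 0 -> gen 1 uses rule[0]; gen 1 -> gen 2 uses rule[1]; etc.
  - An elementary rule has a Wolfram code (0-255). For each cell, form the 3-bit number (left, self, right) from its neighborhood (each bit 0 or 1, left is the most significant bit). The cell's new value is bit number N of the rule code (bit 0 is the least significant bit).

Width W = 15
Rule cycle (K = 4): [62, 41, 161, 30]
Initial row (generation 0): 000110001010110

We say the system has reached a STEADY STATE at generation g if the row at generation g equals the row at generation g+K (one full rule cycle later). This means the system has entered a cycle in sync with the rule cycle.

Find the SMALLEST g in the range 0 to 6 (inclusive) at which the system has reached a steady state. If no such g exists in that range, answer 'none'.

Gen 0: 000110001010110
Gen 1 (rule 62): 001101011111101
Gen 2 (rule 41): 101010110000010
Gen 3 (rule 161): 010101000111000
Gen 4 (rule 30): 110101101100100
Gen 5 (rule 62): 101111011011110
Gen 6 (rule 41): 011000110110000
Gen 7 (rule 161): 000010001000111
Gen 8 (rule 30): 000111011101100
Gen 9 (rule 62): 001100110011010
Gen 10 (rule 41): 101000100010100

Answer: none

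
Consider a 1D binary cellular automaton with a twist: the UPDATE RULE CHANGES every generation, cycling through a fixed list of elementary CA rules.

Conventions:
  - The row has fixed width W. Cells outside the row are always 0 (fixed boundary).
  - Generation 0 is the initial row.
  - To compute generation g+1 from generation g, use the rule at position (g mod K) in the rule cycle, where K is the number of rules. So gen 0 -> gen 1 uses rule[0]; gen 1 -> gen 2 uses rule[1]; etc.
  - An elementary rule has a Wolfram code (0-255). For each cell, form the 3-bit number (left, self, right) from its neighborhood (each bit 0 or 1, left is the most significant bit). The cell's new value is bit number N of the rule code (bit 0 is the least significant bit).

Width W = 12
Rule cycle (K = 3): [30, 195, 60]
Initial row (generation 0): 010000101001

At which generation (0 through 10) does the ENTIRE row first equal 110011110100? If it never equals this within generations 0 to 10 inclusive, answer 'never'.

Gen 0: 010000101001
Gen 1 (rule 30): 111001101111
Gen 2 (rule 195): 011010100111
Gen 3 (rule 60): 010111110100
Gen 4 (rule 30): 110100000110
Gen 5 (rule 195): 010001111010
Gen 6 (rule 60): 011001000111
Gen 7 (rule 30): 110111101100
Gen 8 (rule 195): 010011100101
Gen 9 (rule 60): 011010010111
Gen 10 (rule 30): 110011110100

Answer: 10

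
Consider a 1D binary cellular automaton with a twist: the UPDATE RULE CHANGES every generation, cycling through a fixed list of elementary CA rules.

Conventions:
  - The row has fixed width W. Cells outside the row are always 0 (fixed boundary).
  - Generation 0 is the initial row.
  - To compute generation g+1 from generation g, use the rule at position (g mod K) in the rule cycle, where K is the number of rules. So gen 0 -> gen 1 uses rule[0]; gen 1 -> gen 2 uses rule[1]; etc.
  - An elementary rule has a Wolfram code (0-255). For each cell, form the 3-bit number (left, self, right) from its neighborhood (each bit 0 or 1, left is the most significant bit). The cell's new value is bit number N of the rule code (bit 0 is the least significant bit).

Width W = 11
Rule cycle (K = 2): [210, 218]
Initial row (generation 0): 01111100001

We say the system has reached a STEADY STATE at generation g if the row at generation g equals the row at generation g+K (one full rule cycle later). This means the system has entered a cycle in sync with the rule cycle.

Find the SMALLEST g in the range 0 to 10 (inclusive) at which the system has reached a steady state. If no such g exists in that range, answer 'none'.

Answer: 8

Derivation:
Gen 0: 01111100001
Gen 1 (rule 210): 10111110010
Gen 2 (rule 218): 00111111101
Gen 3 (rule 210): 01011111100
Gen 4 (rule 218): 10011111110
Gen 5 (rule 210): 01101111111
Gen 6 (rule 218): 11101111111
Gen 7 (rule 210): 01100111111
Gen 8 (rule 218): 11111111111
Gen 9 (rule 210): 01111111111
Gen 10 (rule 218): 11111111111
Gen 11 (rule 210): 01111111111
Gen 12 (rule 218): 11111111111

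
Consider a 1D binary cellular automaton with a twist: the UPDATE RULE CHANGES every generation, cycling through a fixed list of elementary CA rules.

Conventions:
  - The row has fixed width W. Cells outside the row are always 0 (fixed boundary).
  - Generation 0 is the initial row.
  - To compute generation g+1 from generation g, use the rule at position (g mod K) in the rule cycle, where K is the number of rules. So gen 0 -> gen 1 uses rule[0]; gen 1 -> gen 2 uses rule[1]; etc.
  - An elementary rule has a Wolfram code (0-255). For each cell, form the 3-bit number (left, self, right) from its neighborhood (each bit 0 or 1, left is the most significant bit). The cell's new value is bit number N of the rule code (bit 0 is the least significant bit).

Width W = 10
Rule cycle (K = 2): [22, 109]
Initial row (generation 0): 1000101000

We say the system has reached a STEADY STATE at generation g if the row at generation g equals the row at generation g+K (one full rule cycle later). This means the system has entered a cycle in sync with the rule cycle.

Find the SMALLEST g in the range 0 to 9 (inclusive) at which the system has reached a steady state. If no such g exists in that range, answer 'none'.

Answer: 2

Derivation:
Gen 0: 1000101000
Gen 1 (rule 22): 1101101100
Gen 2 (rule 109): 1111111101
Gen 3 (rule 22): 0000000001
Gen 4 (rule 109): 1111111101
Gen 5 (rule 22): 0000000001
Gen 6 (rule 109): 1111111101
Gen 7 (rule 22): 0000000001
Gen 8 (rule 109): 1111111101
Gen 9 (rule 22): 0000000001
Gen 10 (rule 109): 1111111101
Gen 11 (rule 22): 0000000001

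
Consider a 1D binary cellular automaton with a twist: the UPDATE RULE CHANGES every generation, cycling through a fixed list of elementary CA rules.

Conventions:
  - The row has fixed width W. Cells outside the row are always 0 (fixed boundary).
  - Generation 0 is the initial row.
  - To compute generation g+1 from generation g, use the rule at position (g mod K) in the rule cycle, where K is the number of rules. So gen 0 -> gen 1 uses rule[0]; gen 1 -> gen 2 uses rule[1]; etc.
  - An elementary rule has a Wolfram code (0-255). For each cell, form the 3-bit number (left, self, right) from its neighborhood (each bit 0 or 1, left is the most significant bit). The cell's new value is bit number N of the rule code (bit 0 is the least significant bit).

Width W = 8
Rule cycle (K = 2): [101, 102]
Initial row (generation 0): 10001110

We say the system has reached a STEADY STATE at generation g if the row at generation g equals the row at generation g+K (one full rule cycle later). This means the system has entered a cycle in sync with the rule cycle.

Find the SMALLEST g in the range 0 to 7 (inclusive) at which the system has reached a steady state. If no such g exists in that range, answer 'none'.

Answer: 3

Derivation:
Gen 0: 10001110
Gen 1 (rule 101): 10100010
Gen 2 (rule 102): 11100110
Gen 3 (rule 101): 00100010
Gen 4 (rule 102): 01100110
Gen 5 (rule 101): 00100010
Gen 6 (rule 102): 01100110
Gen 7 (rule 101): 00100010
Gen 8 (rule 102): 01100110
Gen 9 (rule 101): 00100010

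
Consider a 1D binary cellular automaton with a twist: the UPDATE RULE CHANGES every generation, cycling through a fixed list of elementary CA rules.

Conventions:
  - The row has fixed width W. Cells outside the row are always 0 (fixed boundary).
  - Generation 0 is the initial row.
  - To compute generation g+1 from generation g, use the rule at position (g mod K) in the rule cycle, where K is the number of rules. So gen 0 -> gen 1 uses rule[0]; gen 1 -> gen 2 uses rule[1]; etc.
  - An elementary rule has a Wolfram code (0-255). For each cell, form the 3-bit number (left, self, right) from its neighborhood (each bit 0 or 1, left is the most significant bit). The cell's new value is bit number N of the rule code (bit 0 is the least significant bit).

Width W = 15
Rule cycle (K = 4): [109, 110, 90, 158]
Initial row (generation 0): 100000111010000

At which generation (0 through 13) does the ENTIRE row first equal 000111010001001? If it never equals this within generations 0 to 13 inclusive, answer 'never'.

Answer: never

Derivation:
Gen 0: 100000111010000
Gen 1 (rule 109): 101110101110111
Gen 2 (rule 110): 111011111011101
Gen 3 (rule 90): 101010001010100
Gen 4 (rule 158): 101011011010110
Gen 5 (rule 109): 111111111111110
Gen 6 (rule 110): 100000000000010
Gen 7 (rule 90): 010000000000101
Gen 8 (rule 158): 111000000001101
Gen 9 (rule 109): 101011111101111
Gen 10 (rule 110): 111110000111001
Gen 11 (rule 90): 100011001101110
Gen 12 (rule 158): 110110111001101
Gen 13 (rule 109): 111111101001111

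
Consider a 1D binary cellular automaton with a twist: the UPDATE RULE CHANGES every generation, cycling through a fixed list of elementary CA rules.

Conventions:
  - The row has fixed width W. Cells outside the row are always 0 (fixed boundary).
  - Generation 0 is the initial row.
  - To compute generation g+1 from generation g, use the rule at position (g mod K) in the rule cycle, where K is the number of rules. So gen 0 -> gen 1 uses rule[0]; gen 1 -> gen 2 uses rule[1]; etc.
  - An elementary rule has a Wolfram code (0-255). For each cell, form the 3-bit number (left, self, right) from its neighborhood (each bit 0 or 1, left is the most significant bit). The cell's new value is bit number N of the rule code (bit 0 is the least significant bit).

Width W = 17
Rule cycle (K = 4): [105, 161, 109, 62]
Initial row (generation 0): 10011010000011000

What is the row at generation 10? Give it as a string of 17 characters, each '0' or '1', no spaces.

Gen 0: 10011010000011000
Gen 1 (rule 105): 00011100111011011
Gen 2 (rule 161): 11001000010100100
Gen 3 (rule 109): 11001011011100101
Gen 4 (rule 62): 10111110110011111
Gen 5 (rule 105): 01100011110010001
Gen 6 (rule 161): 00001001100000100
Gen 7 (rule 109): 11101001101110101
Gen 8 (rule 62): 10011111011001111
Gen 9 (rule 105): 00010001111001001
Gen 10 (rule 161): 11000100110000000

Answer: 11000100110000000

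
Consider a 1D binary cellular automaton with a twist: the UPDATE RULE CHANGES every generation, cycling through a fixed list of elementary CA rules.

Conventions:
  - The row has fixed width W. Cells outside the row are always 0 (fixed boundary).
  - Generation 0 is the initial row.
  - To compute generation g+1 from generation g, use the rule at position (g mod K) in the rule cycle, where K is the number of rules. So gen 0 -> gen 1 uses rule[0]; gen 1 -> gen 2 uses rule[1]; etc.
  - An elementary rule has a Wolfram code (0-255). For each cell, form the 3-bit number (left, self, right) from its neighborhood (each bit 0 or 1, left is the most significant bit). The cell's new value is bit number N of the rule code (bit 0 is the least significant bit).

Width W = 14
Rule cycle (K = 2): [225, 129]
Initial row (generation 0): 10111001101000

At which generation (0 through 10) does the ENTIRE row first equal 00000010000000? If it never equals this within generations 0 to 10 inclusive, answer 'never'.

Gen 0: 10111001101000
Gen 1 (rule 225): 01011000110011
Gen 2 (rule 129): 00000010000000
Gen 3 (rule 225): 11111000111111
Gen 4 (rule 129): 01110010011110
Gen 5 (rule 225): 00110000001110
Gen 6 (rule 129): 10000111100100
Gen 7 (rule 225): 00110011100001
Gen 8 (rule 129): 10000001001100
Gen 9 (rule 225): 00111100000101
Gen 10 (rule 129): 10011001110000

Answer: 2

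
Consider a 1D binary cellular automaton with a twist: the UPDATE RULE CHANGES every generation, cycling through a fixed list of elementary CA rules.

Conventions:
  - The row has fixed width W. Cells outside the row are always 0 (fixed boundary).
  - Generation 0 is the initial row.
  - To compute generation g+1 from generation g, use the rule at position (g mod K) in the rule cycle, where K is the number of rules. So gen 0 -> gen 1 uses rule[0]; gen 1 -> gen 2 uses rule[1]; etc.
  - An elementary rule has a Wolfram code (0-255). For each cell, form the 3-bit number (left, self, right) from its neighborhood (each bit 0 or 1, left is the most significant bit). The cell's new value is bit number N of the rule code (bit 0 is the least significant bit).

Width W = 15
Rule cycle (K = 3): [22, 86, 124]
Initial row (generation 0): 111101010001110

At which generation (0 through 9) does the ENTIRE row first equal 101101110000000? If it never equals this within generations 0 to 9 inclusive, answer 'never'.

Gen 0: 111101010001110
Gen 1 (rule 22): 000001011010001
Gen 2 (rule 86): 000011001011011
Gen 3 (rule 124): 000011101111111
Gen 4 (rule 22): 000100000000000
Gen 5 (rule 86): 001110000000000
Gen 6 (rule 124): 001011000000000
Gen 7 (rule 22): 011000100000000
Gen 8 (rule 86): 101101110000000
Gen 9 (rule 124): 111111011000000

Answer: 8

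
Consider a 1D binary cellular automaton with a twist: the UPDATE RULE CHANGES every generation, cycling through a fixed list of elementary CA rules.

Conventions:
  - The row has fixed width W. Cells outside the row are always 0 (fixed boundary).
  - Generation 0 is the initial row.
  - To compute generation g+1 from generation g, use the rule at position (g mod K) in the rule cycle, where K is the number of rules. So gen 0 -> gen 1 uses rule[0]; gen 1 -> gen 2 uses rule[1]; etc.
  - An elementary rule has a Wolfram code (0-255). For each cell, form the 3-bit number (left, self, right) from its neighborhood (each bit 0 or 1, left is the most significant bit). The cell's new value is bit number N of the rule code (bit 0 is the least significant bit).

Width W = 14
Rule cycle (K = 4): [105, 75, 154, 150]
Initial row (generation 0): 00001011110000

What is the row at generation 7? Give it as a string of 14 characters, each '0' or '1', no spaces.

Gen 0: 00001011110000
Gen 1 (rule 105): 11100110010111
Gen 2 (rule 75): 10101110100101
Gen 3 (rule 154): 00001100011000
Gen 4 (rule 150): 00010010100100
Gen 5 (rule 105): 11000001000001
Gen 6 (rule 75): 11011110011110
Gen 7 (rule 154): 10011101111101

Answer: 10011101111101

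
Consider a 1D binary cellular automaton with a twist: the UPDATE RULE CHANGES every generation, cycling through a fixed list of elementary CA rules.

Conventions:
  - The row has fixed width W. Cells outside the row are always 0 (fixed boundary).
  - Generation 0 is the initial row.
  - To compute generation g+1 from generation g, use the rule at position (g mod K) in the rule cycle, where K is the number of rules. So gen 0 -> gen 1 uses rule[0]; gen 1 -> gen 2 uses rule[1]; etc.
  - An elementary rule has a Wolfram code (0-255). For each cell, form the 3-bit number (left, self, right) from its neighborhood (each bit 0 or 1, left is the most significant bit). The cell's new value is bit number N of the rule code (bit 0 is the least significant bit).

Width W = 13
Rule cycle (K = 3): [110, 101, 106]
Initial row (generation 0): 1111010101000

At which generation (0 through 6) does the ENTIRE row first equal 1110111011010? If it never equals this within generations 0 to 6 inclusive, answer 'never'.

Gen 0: 1111010101000
Gen 1 (rule 110): 1001111111000
Gen 2 (rule 101): 1000000001011
Gen 3 (rule 106): 0000000010111
Gen 4 (rule 110): 0000000111101
Gen 5 (rule 101): 1111110000111
Gen 6 (rule 106): 1000010001101

Answer: never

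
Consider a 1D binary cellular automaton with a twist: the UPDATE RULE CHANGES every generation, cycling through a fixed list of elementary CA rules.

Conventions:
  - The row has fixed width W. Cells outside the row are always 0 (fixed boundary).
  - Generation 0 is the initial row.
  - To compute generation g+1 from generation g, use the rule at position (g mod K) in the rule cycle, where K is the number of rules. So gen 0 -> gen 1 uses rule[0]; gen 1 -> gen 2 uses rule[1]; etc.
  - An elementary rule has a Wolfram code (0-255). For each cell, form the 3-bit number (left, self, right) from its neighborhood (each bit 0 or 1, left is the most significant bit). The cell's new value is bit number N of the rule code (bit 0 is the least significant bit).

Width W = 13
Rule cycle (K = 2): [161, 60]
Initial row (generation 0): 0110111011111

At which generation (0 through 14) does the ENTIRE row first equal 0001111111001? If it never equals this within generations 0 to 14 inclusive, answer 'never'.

Answer: 2

Derivation:
Gen 0: 0110111011111
Gen 1 (rule 161): 0001010101110
Gen 2 (rule 60): 0001111111001
Gen 3 (rule 161): 1100111110000
Gen 4 (rule 60): 1010100001000
Gen 5 (rule 161): 0101001100011
Gen 6 (rule 60): 0111101010010
Gen 7 (rule 161): 0011010100000
Gen 8 (rule 60): 0010111110000
Gen 9 (rule 161): 1001011100111
Gen 10 (rule 60): 1101110010100
Gen 11 (rule 161): 0010100001001
Gen 12 (rule 60): 0011110001101
Gen 13 (rule 161): 1001100100010
Gen 14 (rule 60): 1101010110011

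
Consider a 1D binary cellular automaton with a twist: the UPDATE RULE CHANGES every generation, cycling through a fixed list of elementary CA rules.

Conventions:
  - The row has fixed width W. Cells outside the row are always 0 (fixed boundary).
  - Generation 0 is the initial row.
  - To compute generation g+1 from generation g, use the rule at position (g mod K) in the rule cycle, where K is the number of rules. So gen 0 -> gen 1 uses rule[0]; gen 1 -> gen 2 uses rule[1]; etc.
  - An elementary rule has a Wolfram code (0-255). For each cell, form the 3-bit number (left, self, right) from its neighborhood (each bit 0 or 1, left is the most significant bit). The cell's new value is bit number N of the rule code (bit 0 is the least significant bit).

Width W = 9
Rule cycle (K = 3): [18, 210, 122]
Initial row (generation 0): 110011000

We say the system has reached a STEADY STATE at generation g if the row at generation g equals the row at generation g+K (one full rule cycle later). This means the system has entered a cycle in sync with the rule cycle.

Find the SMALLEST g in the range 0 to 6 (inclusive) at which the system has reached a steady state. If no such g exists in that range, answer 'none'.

Gen 0: 110011000
Gen 1 (rule 18): 001100100
Gen 2 (rule 210): 010111010
Gen 3 (rule 122): 101101101
Gen 4 (rule 18): 000000000
Gen 5 (rule 210): 000000000
Gen 6 (rule 122): 000000000
Gen 7 (rule 18): 000000000
Gen 8 (rule 210): 000000000
Gen 9 (rule 122): 000000000

Answer: 4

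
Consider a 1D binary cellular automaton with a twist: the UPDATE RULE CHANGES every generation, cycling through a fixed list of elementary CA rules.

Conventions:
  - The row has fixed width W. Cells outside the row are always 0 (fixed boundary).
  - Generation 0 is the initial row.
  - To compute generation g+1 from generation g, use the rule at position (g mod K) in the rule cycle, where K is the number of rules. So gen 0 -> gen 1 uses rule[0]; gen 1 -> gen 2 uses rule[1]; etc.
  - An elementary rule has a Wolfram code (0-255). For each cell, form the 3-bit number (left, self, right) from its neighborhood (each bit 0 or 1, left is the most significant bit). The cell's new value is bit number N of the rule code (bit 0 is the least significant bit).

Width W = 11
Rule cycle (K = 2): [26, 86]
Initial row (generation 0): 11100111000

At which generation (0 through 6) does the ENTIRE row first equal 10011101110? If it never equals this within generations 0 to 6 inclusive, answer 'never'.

Gen 0: 11100111000
Gen 1 (rule 26): 10011100100
Gen 2 (rule 86): 11100111110
Gen 3 (rule 26): 10011100001
Gen 4 (rule 86): 11100110011
Gen 5 (rule 26): 10011101110
Gen 6 (rule 86): 11100100011

Answer: 5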